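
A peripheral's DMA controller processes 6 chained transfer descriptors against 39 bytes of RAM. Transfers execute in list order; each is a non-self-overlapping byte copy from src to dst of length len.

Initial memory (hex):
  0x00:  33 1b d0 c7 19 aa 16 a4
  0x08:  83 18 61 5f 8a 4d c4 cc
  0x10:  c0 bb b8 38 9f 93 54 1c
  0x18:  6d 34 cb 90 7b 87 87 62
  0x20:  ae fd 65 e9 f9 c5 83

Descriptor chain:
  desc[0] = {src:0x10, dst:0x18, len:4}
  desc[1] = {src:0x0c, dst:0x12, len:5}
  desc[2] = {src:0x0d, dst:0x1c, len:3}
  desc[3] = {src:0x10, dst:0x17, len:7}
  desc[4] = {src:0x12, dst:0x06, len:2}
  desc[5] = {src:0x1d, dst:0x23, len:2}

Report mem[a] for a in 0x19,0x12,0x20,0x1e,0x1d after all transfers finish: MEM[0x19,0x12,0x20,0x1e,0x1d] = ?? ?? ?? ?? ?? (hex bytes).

  after D0: wrote 4B at 0x18 = c0bbb838
  after D1: wrote 5B at 0x12 = 8a4dc4ccc0
  after D2: wrote 3B at 0x1c = 4dc4cc
  after D3: wrote 7B at 0x17 = c0bb8a4dc4ccc0
  after D4: wrote 2B at 0x06 = 8a4d
  after D5: wrote 2B at 0x23 = c0cc
query mem[0x19]=0x8a, mem[0x12]=0x8a, mem[0x20]=0xae, mem[0x1e]=0xcc, mem[0x1d]=0xc0

MEM[0x19,0x12,0x20,0x1e,0x1d] = 8a 8a ae cc c0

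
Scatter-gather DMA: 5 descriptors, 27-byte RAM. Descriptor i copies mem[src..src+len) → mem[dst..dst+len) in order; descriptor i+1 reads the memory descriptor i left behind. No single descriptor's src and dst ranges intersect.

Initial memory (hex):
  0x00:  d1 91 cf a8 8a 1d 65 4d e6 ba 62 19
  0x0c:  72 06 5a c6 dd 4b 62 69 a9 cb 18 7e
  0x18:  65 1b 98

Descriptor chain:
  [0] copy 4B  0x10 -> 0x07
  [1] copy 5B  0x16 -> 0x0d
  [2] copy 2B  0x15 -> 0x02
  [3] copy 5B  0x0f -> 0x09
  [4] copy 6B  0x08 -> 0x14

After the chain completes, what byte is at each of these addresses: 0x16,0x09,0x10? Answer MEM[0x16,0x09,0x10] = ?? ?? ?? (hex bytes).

[0] 0x10->0x07 len=4 : dd 4b 62 69
[1] 0x16->0x0d len=5 : 18 7e 65 1b 98
[2] 0x15->0x02 len=2 : cb 18
[3] 0x0f->0x09 len=5 : 65 1b 98 62 69
[4] 0x08->0x14 len=6 : 4b 65 1b 98 62 69
query mem[0x16]=0x1b, mem[0x09]=0x65, mem[0x10]=0x1b

MEM[0x16,0x09,0x10] = 1b 65 1b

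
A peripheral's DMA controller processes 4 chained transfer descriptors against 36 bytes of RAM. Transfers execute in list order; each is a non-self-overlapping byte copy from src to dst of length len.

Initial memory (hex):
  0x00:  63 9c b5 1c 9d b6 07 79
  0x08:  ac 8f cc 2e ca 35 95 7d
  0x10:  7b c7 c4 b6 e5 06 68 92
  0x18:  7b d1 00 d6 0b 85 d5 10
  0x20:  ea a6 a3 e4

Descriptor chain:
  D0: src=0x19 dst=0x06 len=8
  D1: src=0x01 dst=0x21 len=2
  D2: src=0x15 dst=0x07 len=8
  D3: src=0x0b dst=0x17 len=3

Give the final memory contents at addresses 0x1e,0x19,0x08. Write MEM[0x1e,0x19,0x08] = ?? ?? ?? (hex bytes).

MEM[0x1e,0x19,0x08] = d5 d6 68

[0] 0x19->0x06 len=8 : d1 00 d6 0b 85 d5 10 ea
[1] 0x01->0x21 len=2 : 9c b5
[2] 0x15->0x07 len=8 : 06 68 92 7b d1 00 d6 0b
[3] 0x0b->0x17 len=3 : d1 00 d6
query mem[0x1e]=0xd5, mem[0x19]=0xd6, mem[0x08]=0x68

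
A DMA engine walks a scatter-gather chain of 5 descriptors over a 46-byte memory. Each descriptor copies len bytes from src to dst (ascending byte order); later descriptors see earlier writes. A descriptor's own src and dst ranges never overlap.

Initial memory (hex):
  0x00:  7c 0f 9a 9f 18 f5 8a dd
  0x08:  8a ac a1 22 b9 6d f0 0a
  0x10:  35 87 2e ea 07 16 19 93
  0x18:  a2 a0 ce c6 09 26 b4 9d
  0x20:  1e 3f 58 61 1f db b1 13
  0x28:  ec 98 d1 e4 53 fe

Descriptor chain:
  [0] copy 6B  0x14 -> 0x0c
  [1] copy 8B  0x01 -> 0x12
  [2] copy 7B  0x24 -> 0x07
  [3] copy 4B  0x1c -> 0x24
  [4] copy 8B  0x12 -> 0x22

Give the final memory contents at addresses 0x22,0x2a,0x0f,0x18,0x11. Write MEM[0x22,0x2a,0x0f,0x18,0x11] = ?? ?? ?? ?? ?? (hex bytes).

MEM[0x22,0x2a,0x0f,0x18,0x11] = 0f d1 93 dd a0

  after D0: wrote 6B at 0x0c = 07161993a2a0
  after D1: wrote 8B at 0x12 = 0f9a9f18f58add8a
  after D2: wrote 7B at 0x07 = 1fdbb113ec98d1
  after D3: wrote 4B at 0x24 = 0926b49d
  after D4: wrote 8B at 0x22 = 0f9a9f18f58add8a
query mem[0x22]=0x0f, mem[0x2a]=0xd1, mem[0x0f]=0x93, mem[0x18]=0xdd, mem[0x11]=0xa0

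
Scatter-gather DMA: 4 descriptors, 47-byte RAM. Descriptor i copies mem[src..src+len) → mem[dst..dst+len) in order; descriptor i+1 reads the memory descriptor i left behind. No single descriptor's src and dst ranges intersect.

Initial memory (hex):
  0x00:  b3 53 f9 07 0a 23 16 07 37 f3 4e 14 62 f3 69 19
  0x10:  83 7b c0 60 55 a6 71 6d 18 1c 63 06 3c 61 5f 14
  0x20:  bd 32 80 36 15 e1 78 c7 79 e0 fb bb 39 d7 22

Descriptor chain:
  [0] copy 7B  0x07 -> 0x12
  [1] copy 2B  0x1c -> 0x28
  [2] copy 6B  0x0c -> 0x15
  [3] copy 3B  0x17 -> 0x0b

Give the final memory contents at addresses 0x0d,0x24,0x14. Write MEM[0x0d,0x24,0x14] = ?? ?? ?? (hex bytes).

#0 dst[0x12+7] := {0x07,0x37,0xf3,0x4e,0x14,0x62,0xf3}
#1 dst[0x28+2] := {0x3c,0x61}
#2 dst[0x15+6] := {0x62,0xf3,0x69,0x19,0x83,0x7b}
#3 dst[0x0b+3] := {0x69,0x19,0x83}
query mem[0x0d]=0x83, mem[0x24]=0x15, mem[0x14]=0xf3

MEM[0x0d,0x24,0x14] = 83 15 f3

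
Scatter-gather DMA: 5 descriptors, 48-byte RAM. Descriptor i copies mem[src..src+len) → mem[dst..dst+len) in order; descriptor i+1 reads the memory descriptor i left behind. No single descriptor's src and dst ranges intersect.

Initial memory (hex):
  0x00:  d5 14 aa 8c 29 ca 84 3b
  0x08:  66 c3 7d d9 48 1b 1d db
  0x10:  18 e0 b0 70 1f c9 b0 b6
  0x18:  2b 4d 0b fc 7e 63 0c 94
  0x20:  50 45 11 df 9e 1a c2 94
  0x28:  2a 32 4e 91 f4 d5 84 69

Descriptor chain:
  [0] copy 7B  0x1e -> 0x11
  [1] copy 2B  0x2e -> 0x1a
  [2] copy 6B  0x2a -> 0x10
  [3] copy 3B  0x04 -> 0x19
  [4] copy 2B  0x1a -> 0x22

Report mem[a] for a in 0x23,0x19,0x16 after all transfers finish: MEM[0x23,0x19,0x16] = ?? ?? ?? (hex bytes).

D0: mem[0x11..0x17] <- [0c 94 50 45 11 df 9e]
D1: mem[0x1a..0x1b] <- [84 69]
D2: mem[0x10..0x15] <- [4e 91 f4 d5 84 69]
D3: mem[0x19..0x1b] <- [29 ca 84]
D4: mem[0x22..0x23] <- [ca 84]
query mem[0x23]=0x84, mem[0x19]=0x29, mem[0x16]=0xdf

MEM[0x23,0x19,0x16] = 84 29 df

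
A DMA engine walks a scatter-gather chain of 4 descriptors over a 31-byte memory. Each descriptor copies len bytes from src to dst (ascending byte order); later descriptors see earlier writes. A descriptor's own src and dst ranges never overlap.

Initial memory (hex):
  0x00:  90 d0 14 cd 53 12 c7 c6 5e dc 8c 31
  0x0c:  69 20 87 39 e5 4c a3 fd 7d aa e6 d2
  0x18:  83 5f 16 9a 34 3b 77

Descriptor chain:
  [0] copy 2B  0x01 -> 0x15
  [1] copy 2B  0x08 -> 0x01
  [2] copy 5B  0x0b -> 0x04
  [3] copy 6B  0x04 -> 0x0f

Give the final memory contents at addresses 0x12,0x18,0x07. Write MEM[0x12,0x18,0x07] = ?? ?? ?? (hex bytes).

D0: mem[0x15..0x16] <- [d0 14]
D1: mem[0x01..0x02] <- [5e dc]
D2: mem[0x04..0x08] <- [31 69 20 87 39]
D3: mem[0x0f..0x14] <- [31 69 20 87 39 dc]
query mem[0x12]=0x87, mem[0x18]=0x83, mem[0x07]=0x87

MEM[0x12,0x18,0x07] = 87 83 87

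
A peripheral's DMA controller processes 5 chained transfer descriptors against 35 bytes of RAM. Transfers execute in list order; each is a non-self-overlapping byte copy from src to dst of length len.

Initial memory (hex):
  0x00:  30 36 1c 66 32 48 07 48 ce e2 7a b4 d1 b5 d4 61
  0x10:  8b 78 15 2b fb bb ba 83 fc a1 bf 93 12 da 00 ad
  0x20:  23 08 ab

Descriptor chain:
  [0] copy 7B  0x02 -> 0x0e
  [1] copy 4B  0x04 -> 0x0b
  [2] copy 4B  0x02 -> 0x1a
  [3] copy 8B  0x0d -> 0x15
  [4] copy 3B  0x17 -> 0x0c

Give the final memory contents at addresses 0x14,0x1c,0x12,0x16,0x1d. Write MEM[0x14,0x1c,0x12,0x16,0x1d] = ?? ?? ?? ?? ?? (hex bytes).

MEM[0x14,0x1c,0x12,0x16,0x1d] = ce ce 07 48 48

[0] 0x02->0x0e len=7 : 1c 66 32 48 07 48 ce
[1] 0x04->0x0b len=4 : 32 48 07 48
[2] 0x02->0x1a len=4 : 1c 66 32 48
[3] 0x0d->0x15 len=8 : 07 48 66 32 48 07 48 ce
[4] 0x17->0x0c len=3 : 66 32 48
query mem[0x14]=0xce, mem[0x1c]=0xce, mem[0x12]=0x07, mem[0x16]=0x48, mem[0x1d]=0x48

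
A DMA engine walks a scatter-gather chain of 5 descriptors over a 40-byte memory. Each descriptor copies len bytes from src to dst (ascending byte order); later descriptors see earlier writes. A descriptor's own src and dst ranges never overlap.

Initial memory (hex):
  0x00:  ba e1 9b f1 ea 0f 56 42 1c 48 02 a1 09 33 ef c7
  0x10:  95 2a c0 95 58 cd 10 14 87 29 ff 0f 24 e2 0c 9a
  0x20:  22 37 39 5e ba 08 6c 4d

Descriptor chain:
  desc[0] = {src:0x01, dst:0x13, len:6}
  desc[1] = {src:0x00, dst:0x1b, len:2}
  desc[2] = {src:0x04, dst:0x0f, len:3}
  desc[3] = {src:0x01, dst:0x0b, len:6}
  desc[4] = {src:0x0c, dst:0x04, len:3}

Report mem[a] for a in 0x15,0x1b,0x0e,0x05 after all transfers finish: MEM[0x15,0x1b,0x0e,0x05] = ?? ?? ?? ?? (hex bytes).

  after D0: wrote 6B at 0x13 = e19bf1ea0f56
  after D1: wrote 2B at 0x1b = bae1
  after D2: wrote 3B at 0x0f = ea0f56
  after D3: wrote 6B at 0x0b = e19bf1ea0f56
  after D4: wrote 3B at 0x04 = 9bf1ea
query mem[0x15]=0xf1, mem[0x1b]=0xba, mem[0x0e]=0xea, mem[0x05]=0xf1

MEM[0x15,0x1b,0x0e,0x05] = f1 ba ea f1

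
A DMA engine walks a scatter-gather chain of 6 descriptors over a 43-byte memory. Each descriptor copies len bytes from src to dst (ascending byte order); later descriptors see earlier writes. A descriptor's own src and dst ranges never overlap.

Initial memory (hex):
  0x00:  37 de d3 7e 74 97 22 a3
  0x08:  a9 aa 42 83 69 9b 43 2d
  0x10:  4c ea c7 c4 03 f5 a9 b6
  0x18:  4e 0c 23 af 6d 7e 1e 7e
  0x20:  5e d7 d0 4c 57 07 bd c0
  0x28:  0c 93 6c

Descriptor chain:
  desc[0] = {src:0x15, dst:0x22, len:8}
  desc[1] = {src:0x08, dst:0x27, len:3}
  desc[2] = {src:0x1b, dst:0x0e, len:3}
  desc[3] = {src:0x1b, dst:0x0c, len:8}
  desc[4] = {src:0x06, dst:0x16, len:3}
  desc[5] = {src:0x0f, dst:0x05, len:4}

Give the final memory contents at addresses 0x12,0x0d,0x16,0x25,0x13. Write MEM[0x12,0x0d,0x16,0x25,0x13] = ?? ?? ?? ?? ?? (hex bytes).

MEM[0x12,0x0d,0x16,0x25,0x13] = d7 6d 22 4e f5

#0 dst[0x22+8] := {0xf5,0xa9,0xb6,0x4e,0x0c,0x23,0xaf,0x6d}
#1 dst[0x27+3] := {0xa9,0xaa,0x42}
#2 dst[0x0e+3] := {0xaf,0x6d,0x7e}
#3 dst[0x0c+8] := {0xaf,0x6d,0x7e,0x1e,0x7e,0x5e,0xd7,0xf5}
#4 dst[0x16+3] := {0x22,0xa3,0xa9}
#5 dst[0x05+4] := {0x1e,0x7e,0x5e,0xd7}
query mem[0x12]=0xd7, mem[0x0d]=0x6d, mem[0x16]=0x22, mem[0x25]=0x4e, mem[0x13]=0xf5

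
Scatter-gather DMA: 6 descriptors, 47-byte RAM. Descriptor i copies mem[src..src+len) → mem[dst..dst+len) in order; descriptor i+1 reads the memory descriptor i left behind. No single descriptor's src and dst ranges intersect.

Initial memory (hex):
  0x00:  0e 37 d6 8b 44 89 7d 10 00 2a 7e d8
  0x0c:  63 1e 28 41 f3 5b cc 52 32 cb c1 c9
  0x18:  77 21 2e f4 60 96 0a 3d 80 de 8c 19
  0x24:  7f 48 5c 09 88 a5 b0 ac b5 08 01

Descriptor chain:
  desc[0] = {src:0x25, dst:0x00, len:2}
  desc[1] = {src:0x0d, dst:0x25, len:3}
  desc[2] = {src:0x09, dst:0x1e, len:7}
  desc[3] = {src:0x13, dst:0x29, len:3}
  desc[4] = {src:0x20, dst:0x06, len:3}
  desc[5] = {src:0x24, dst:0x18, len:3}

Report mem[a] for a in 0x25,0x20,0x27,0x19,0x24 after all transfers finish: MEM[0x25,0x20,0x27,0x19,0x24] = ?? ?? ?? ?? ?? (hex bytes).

MEM[0x25,0x20,0x27,0x19,0x24] = 1e d8 41 1e 41

D0: mem[0x00..0x01] <- [48 5c]
D1: mem[0x25..0x27] <- [1e 28 41]
D2: mem[0x1e..0x24] <- [2a 7e d8 63 1e 28 41]
D3: mem[0x29..0x2b] <- [52 32 cb]
D4: mem[0x06..0x08] <- [d8 63 1e]
D5: mem[0x18..0x1a] <- [41 1e 28]
query mem[0x25]=0x1e, mem[0x20]=0xd8, mem[0x27]=0x41, mem[0x19]=0x1e, mem[0x24]=0x41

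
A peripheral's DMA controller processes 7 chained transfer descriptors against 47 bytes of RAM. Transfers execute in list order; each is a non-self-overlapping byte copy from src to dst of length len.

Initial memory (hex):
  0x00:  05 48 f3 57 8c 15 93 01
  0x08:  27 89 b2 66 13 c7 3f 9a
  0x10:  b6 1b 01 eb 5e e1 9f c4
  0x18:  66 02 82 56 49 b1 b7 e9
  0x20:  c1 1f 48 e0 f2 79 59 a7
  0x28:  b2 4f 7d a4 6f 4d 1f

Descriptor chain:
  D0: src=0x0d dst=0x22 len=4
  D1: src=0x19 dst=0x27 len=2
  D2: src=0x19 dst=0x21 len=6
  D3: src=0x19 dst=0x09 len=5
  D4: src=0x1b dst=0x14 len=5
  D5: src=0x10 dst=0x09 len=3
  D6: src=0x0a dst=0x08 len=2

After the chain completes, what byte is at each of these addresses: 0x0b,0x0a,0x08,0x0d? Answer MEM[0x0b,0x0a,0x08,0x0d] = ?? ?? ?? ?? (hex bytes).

MEM[0x0b,0x0a,0x08,0x0d] = 01 1b 1b b1

  after D0: wrote 4B at 0x22 = c73f9ab6
  after D1: wrote 2B at 0x27 = 0282
  after D2: wrote 6B at 0x21 = 02825649b1b7
  after D3: wrote 5B at 0x09 = 02825649b1
  after D4: wrote 5B at 0x14 = 5649b1b7e9
  after D5: wrote 3B at 0x09 = b61b01
  after D6: wrote 2B at 0x08 = 1b01
query mem[0x0b]=0x01, mem[0x0a]=0x1b, mem[0x08]=0x1b, mem[0x0d]=0xb1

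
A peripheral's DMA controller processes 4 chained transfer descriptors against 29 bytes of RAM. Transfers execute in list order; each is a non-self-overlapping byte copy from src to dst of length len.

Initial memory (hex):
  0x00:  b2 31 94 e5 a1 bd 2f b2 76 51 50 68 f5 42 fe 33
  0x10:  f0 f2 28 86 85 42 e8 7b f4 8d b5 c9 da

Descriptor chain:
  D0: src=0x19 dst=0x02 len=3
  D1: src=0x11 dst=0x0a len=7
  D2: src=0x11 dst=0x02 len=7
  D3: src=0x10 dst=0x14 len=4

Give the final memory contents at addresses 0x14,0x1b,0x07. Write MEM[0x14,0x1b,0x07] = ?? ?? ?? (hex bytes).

MEM[0x14,0x1b,0x07] = 7b c9 e8

D0: mem[0x02..0x04] <- [8d b5 c9]
D1: mem[0x0a..0x10] <- [f2 28 86 85 42 e8 7b]
D2: mem[0x02..0x08] <- [f2 28 86 85 42 e8 7b]
D3: mem[0x14..0x17] <- [7b f2 28 86]
query mem[0x14]=0x7b, mem[0x1b]=0xc9, mem[0x07]=0xe8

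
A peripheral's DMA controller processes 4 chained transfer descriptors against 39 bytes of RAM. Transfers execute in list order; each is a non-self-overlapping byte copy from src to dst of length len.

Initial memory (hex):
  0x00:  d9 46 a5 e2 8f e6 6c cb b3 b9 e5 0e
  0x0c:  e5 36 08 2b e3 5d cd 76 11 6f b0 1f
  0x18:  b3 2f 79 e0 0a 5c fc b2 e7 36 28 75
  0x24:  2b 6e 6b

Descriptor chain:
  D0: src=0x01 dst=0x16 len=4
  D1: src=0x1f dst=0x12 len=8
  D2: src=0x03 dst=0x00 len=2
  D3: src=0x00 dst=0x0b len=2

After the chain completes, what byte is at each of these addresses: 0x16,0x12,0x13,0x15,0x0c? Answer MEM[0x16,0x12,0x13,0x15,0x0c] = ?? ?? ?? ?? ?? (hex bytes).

[0] 0x01->0x16 len=4 : 46 a5 e2 8f
[1] 0x1f->0x12 len=8 : b2 e7 36 28 75 2b 6e 6b
[2] 0x03->0x00 len=2 : e2 8f
[3] 0x00->0x0b len=2 : e2 8f
query mem[0x16]=0x75, mem[0x12]=0xb2, mem[0x13]=0xe7, mem[0x15]=0x28, mem[0x0c]=0x8f

MEM[0x16,0x12,0x13,0x15,0x0c] = 75 b2 e7 28 8f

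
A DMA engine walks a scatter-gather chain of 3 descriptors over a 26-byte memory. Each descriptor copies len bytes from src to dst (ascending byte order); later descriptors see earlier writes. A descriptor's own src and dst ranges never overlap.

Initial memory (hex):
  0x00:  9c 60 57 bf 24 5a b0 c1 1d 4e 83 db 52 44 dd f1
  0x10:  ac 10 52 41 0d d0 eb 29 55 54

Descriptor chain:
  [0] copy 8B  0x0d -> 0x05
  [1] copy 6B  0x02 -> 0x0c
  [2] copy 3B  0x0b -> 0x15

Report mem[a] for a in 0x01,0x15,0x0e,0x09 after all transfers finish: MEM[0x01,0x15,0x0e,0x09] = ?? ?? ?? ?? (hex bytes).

MEM[0x01,0x15,0x0e,0x09] = 60 41 24 10

  after D0: wrote 8B at 0x05 = 44ddf1ac1052410d
  after D1: wrote 6B at 0x0c = 57bf2444ddf1
  after D2: wrote 3B at 0x15 = 4157bf
query mem[0x01]=0x60, mem[0x15]=0x41, mem[0x0e]=0x24, mem[0x09]=0x10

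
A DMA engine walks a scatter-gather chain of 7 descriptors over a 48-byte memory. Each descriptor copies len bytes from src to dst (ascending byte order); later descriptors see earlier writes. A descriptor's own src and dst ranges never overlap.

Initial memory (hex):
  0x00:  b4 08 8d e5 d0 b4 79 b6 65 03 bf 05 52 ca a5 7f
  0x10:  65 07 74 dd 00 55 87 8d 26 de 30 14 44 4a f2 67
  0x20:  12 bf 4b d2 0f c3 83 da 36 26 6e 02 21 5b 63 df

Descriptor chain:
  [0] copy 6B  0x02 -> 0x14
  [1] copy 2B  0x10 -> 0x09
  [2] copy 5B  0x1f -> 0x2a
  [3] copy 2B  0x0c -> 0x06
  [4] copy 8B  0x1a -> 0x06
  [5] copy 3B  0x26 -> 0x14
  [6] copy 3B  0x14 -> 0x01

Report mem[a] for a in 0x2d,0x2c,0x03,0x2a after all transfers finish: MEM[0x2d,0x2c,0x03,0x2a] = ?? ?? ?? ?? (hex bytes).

#0 dst[0x14+6] := {0x8d,0xe5,0xd0,0xb4,0x79,0xb6}
#1 dst[0x09+2] := {0x65,0x07}
#2 dst[0x2a+5] := {0x67,0x12,0xbf,0x4b,0xd2}
#3 dst[0x06+2] := {0x52,0xca}
#4 dst[0x06+8] := {0x30,0x14,0x44,0x4a,0xf2,0x67,0x12,0xbf}
#5 dst[0x14+3] := {0x83,0xda,0x36}
#6 dst[0x01+3] := {0x83,0xda,0x36}
query mem[0x2d]=0x4b, mem[0x2c]=0xbf, mem[0x03]=0x36, mem[0x2a]=0x67

MEM[0x2d,0x2c,0x03,0x2a] = 4b bf 36 67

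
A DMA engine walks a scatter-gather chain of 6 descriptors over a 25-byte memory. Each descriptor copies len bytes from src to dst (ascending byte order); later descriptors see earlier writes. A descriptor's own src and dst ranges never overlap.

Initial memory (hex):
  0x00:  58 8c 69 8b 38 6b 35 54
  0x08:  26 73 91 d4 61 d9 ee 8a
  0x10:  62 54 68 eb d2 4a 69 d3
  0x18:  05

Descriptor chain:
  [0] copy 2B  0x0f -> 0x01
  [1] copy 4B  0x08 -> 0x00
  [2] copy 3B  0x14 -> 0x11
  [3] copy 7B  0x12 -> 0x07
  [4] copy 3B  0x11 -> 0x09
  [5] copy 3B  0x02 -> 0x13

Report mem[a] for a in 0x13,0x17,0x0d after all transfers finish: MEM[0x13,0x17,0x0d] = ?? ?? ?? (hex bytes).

MEM[0x13,0x17,0x0d] = 91 d3 05

[0] 0x0f->0x01 len=2 : 8a 62
[1] 0x08->0x00 len=4 : 26 73 91 d4
[2] 0x14->0x11 len=3 : d2 4a 69
[3] 0x12->0x07 len=7 : 4a 69 d2 4a 69 d3 05
[4] 0x11->0x09 len=3 : d2 4a 69
[5] 0x02->0x13 len=3 : 91 d4 38
query mem[0x13]=0x91, mem[0x17]=0xd3, mem[0x0d]=0x05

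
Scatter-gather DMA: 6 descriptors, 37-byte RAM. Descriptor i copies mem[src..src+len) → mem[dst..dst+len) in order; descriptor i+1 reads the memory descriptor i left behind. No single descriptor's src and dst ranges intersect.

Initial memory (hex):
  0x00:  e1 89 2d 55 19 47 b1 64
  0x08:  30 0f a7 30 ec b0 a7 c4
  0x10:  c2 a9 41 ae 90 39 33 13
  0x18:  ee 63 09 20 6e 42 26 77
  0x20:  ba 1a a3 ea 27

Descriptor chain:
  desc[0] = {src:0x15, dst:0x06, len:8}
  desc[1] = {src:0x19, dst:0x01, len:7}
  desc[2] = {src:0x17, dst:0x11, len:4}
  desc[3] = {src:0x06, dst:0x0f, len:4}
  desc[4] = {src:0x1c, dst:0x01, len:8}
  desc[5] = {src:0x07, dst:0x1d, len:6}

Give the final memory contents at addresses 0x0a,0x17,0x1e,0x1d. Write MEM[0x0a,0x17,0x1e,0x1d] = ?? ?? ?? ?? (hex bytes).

  after D0: wrote 8B at 0x06 = 393313ee6309206e
  after D1: wrote 7B at 0x01 = 6309206e422677
  after D2: wrote 4B at 0x11 = 13ee6309
  after D3: wrote 4B at 0x0f = 267713ee
  after D4: wrote 8B at 0x01 = 6e422677ba1aa3ea
  after D5: wrote 6B at 0x1d = a3eaee630920
query mem[0x0a]=0x63, mem[0x17]=0x13, mem[0x1e]=0xea, mem[0x1d]=0xa3

MEM[0x0a,0x17,0x1e,0x1d] = 63 13 ea a3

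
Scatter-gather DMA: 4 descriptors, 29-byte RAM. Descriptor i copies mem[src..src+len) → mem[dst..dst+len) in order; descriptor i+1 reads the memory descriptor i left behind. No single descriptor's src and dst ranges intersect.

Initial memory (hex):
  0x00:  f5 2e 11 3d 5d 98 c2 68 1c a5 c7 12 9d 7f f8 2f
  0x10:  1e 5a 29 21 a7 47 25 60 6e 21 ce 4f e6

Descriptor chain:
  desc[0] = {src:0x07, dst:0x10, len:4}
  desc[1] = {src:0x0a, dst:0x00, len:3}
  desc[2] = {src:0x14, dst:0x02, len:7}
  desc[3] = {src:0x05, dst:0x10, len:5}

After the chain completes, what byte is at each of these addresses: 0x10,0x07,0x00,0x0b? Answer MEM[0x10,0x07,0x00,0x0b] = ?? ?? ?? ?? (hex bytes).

MEM[0x10,0x07,0x00,0x0b] = 60 21 c7 12

  after D0: wrote 4B at 0x10 = 681ca5c7
  after D1: wrote 3B at 0x00 = c7129d
  after D2: wrote 7B at 0x02 = a74725606e21ce
  after D3: wrote 5B at 0x10 = 606e21cea5
query mem[0x10]=0x60, mem[0x07]=0x21, mem[0x00]=0xc7, mem[0x0b]=0x12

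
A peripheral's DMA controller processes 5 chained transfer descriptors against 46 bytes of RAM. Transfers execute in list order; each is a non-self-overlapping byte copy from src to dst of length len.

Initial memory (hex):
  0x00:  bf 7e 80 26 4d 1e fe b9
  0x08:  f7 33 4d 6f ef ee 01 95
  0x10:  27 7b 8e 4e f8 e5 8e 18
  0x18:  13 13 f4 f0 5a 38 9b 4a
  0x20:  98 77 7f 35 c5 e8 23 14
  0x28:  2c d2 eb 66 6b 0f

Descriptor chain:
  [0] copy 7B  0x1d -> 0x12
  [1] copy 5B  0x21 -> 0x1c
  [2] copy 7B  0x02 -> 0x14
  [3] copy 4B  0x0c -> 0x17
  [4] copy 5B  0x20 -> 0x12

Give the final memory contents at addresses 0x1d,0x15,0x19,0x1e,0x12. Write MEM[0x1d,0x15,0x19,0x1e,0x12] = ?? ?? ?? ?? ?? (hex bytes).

MEM[0x1d,0x15,0x19,0x1e,0x12] = 7f 35 01 35 e8

#0 dst[0x12+7] := {0x38,0x9b,0x4a,0x98,0x77,0x7f,0x35}
#1 dst[0x1c+5] := {0x77,0x7f,0x35,0xc5,0xe8}
#2 dst[0x14+7] := {0x80,0x26,0x4d,0x1e,0xfe,0xb9,0xf7}
#3 dst[0x17+4] := {0xef,0xee,0x01,0x95}
#4 dst[0x12+5] := {0xe8,0x77,0x7f,0x35,0xc5}
query mem[0x1d]=0x7f, mem[0x15]=0x35, mem[0x19]=0x01, mem[0x1e]=0x35, mem[0x12]=0xe8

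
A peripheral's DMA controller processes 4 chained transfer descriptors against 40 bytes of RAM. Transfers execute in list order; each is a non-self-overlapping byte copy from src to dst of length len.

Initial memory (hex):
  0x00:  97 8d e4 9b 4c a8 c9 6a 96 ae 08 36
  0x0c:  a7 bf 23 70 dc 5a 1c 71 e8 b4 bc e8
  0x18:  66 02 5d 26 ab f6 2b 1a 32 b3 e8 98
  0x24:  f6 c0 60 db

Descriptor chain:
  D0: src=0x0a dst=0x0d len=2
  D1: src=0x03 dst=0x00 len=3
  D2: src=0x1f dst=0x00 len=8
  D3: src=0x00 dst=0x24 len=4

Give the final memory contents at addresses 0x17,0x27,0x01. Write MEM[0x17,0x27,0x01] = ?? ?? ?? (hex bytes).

[0] 0x0a->0x0d len=2 : 08 36
[1] 0x03->0x00 len=3 : 9b 4c a8
[2] 0x1f->0x00 len=8 : 1a 32 b3 e8 98 f6 c0 60
[3] 0x00->0x24 len=4 : 1a 32 b3 e8
query mem[0x17]=0xe8, mem[0x27]=0xe8, mem[0x01]=0x32

MEM[0x17,0x27,0x01] = e8 e8 32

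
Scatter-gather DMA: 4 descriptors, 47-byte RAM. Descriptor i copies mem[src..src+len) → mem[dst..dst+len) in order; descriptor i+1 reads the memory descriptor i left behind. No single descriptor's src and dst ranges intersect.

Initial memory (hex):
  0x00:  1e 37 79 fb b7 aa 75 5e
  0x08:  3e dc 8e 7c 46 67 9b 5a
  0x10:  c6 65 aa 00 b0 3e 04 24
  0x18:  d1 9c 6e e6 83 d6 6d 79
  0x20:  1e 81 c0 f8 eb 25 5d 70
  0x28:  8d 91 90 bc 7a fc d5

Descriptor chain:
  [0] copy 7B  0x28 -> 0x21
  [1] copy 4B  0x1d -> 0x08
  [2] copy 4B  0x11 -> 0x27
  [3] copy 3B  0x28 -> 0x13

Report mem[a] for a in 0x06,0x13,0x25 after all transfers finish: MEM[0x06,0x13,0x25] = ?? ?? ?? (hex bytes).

MEM[0x06,0x13,0x25] = 75 aa 7a

D0: mem[0x21..0x27] <- [8d 91 90 bc 7a fc d5]
D1: mem[0x08..0x0b] <- [d6 6d 79 1e]
D2: mem[0x27..0x2a] <- [65 aa 00 b0]
D3: mem[0x13..0x15] <- [aa 00 b0]
query mem[0x06]=0x75, mem[0x13]=0xaa, mem[0x25]=0x7a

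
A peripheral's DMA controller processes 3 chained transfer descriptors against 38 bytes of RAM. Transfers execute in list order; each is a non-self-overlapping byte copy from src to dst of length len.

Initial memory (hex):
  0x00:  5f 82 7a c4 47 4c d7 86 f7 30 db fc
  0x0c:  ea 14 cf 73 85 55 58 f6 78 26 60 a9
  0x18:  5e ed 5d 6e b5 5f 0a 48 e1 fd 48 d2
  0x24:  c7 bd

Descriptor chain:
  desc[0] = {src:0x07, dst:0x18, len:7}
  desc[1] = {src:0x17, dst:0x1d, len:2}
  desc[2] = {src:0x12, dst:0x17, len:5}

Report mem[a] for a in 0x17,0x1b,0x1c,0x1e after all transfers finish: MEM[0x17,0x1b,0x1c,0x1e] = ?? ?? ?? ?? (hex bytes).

MEM[0x17,0x1b,0x1c,0x1e] = 58 60 fc 86

[0] 0x07->0x18 len=7 : 86 f7 30 db fc ea 14
[1] 0x17->0x1d len=2 : a9 86
[2] 0x12->0x17 len=5 : 58 f6 78 26 60
query mem[0x17]=0x58, mem[0x1b]=0x60, mem[0x1c]=0xfc, mem[0x1e]=0x86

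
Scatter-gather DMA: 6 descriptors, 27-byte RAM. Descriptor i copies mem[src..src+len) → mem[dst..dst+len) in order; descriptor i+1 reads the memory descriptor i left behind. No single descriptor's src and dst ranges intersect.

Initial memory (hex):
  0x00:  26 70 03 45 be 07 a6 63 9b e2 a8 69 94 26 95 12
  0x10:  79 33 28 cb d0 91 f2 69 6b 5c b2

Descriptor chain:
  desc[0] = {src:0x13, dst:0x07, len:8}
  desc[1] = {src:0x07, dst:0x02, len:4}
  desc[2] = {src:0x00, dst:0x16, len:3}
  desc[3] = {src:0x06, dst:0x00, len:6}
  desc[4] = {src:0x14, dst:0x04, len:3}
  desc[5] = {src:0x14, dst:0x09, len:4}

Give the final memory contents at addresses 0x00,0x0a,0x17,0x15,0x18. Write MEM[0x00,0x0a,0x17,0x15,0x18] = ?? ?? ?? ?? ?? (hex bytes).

MEM[0x00,0x0a,0x17,0x15,0x18] = a6 91 70 91 cb

[0] 0x13->0x07 len=8 : cb d0 91 f2 69 6b 5c b2
[1] 0x07->0x02 len=4 : cb d0 91 f2
[2] 0x00->0x16 len=3 : 26 70 cb
[3] 0x06->0x00 len=6 : a6 cb d0 91 f2 69
[4] 0x14->0x04 len=3 : d0 91 26
[5] 0x14->0x09 len=4 : d0 91 26 70
query mem[0x00]=0xa6, mem[0x0a]=0x91, mem[0x17]=0x70, mem[0x15]=0x91, mem[0x18]=0xcb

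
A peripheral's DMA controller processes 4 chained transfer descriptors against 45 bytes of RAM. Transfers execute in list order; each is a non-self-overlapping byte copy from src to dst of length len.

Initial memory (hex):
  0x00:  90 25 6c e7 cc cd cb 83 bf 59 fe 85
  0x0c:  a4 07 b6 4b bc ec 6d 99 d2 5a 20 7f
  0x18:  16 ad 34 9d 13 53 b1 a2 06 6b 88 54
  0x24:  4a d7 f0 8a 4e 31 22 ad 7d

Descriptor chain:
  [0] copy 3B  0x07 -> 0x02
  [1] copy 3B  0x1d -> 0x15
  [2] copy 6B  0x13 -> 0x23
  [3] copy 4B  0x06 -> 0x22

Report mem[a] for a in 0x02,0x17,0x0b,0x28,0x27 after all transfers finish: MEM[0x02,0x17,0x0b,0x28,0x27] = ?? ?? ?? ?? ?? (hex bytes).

  after D0: wrote 3B at 0x02 = 83bf59
  after D1: wrote 3B at 0x15 = 53b1a2
  after D2: wrote 6B at 0x23 = 99d253b1a216
  after D3: wrote 4B at 0x22 = cb83bf59
query mem[0x02]=0x83, mem[0x17]=0xa2, mem[0x0b]=0x85, mem[0x28]=0x16, mem[0x27]=0xa2

MEM[0x02,0x17,0x0b,0x28,0x27] = 83 a2 85 16 a2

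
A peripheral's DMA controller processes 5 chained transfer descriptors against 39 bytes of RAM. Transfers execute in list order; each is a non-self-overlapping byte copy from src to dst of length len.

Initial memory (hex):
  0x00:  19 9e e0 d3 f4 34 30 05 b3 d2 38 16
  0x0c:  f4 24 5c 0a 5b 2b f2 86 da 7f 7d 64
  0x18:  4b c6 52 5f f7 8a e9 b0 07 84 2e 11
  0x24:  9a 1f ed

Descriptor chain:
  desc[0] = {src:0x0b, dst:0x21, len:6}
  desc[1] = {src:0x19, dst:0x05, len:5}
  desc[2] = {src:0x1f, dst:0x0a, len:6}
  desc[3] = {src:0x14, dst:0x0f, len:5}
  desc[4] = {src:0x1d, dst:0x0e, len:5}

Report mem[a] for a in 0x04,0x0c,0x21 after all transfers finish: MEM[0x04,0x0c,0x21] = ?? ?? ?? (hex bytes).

MEM[0x04,0x0c,0x21] = f4 16 16

  after D0: wrote 6B at 0x21 = 16f4245c0a5b
  after D1: wrote 5B at 0x05 = c6525ff78a
  after D2: wrote 6B at 0x0a = b00716f4245c
  after D3: wrote 5B at 0x0f = da7f7d644b
  after D4: wrote 5B at 0x0e = 8ae9b00716
query mem[0x04]=0xf4, mem[0x0c]=0x16, mem[0x21]=0x16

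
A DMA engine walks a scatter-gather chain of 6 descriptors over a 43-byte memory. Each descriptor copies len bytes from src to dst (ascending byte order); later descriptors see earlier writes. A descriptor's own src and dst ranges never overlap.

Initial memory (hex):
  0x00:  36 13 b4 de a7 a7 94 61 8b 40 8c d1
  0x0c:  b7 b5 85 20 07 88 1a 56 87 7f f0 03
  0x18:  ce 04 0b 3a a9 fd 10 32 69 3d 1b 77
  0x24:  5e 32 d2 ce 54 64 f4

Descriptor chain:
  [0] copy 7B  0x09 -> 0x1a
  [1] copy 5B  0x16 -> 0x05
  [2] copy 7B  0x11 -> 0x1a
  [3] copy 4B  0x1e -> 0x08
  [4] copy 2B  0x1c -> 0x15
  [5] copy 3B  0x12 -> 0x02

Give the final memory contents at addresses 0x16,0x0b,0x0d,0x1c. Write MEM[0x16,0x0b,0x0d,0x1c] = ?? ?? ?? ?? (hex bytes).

[0] 0x09->0x1a len=7 : 40 8c d1 b7 b5 85 20
[1] 0x16->0x05 len=5 : f0 03 ce 04 40
[2] 0x11->0x1a len=7 : 88 1a 56 87 7f f0 03
[3] 0x1e->0x08 len=4 : 7f f0 03 3d
[4] 0x1c->0x15 len=2 : 56 87
[5] 0x12->0x02 len=3 : 1a 56 87
query mem[0x16]=0x87, mem[0x0b]=0x3d, mem[0x0d]=0xb5, mem[0x1c]=0x56

MEM[0x16,0x0b,0x0d,0x1c] = 87 3d b5 56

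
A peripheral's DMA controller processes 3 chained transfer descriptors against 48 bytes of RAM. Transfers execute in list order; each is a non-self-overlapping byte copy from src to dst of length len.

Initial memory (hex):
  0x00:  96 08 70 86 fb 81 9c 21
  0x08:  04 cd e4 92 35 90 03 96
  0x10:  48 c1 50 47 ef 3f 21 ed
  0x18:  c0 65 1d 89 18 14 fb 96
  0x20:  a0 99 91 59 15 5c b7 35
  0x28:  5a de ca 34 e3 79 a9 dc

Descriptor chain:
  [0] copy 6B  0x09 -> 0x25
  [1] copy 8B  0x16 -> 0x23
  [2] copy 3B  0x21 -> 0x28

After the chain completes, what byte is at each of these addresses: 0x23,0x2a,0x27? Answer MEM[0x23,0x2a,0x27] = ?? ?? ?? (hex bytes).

MEM[0x23,0x2a,0x27] = 21 21 1d

D0: mem[0x25..0x2a] <- [cd e4 92 35 90 03]
D1: mem[0x23..0x2a] <- [21 ed c0 65 1d 89 18 14]
D2: mem[0x28..0x2a] <- [99 91 21]
query mem[0x23]=0x21, mem[0x2a]=0x21, mem[0x27]=0x1d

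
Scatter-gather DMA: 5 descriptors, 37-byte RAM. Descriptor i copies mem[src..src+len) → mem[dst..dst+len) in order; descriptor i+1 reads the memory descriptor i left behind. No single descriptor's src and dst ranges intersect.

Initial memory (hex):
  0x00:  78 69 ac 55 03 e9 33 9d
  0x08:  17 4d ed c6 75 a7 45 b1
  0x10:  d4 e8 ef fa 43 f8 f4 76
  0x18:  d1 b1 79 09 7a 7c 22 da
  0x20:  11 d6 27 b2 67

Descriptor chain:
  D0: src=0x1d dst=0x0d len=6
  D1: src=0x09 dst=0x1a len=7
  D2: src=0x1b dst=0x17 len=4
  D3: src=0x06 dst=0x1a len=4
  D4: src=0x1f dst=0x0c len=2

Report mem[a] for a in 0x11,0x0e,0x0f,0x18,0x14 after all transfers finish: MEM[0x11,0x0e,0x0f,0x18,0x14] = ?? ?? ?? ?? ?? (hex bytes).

D0: mem[0x0d..0x12] <- [7c 22 da 11 d6 27]
D1: mem[0x1a..0x20] <- [4d ed c6 75 7c 22 da]
D2: mem[0x17..0x1a] <- [ed c6 75 7c]
D3: mem[0x1a..0x1d] <- [33 9d 17 4d]
D4: mem[0x0c..0x0d] <- [22 da]
query mem[0x11]=0xd6, mem[0x0e]=0x22, mem[0x0f]=0xda, mem[0x18]=0xc6, mem[0x14]=0x43

MEM[0x11,0x0e,0x0f,0x18,0x14] = d6 22 da c6 43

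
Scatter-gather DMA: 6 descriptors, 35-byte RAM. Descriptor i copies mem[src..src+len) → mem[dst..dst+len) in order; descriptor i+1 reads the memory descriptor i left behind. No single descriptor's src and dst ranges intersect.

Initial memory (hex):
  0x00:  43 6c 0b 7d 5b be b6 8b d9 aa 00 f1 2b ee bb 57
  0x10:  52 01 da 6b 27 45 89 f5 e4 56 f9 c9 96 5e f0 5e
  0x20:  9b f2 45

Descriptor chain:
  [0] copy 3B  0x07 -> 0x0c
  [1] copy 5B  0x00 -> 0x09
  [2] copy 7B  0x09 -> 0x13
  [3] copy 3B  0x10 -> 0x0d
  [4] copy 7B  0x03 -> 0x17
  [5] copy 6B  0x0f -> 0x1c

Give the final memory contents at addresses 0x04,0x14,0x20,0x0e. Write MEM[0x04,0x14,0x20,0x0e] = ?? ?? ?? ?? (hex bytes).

[0] 0x07->0x0c len=3 : 8b d9 aa
[1] 0x00->0x09 len=5 : 43 6c 0b 7d 5b
[2] 0x09->0x13 len=7 : 43 6c 0b 7d 5b aa 57
[3] 0x10->0x0d len=3 : 52 01 da
[4] 0x03->0x17 len=7 : 7d 5b be b6 8b d9 43
[5] 0x0f->0x1c len=6 : da 52 01 da 43 6c
query mem[0x04]=0x5b, mem[0x14]=0x6c, mem[0x20]=0x43, mem[0x0e]=0x01

MEM[0x04,0x14,0x20,0x0e] = 5b 6c 43 01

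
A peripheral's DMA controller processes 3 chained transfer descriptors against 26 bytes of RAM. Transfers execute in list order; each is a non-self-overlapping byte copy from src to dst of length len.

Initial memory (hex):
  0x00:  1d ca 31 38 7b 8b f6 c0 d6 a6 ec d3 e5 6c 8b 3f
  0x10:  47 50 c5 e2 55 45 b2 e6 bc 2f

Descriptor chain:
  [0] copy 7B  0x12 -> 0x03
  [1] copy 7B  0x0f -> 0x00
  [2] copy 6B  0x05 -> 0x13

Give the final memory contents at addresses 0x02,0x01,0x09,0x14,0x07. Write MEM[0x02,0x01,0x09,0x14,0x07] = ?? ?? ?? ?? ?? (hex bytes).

MEM[0x02,0x01,0x09,0x14,0x07] = 50 47 bc 45 b2

D0: mem[0x03..0x09] <- [c5 e2 55 45 b2 e6 bc]
D1: mem[0x00..0x06] <- [3f 47 50 c5 e2 55 45]
D2: mem[0x13..0x18] <- [55 45 b2 e6 bc ec]
query mem[0x02]=0x50, mem[0x01]=0x47, mem[0x09]=0xbc, mem[0x14]=0x45, mem[0x07]=0xb2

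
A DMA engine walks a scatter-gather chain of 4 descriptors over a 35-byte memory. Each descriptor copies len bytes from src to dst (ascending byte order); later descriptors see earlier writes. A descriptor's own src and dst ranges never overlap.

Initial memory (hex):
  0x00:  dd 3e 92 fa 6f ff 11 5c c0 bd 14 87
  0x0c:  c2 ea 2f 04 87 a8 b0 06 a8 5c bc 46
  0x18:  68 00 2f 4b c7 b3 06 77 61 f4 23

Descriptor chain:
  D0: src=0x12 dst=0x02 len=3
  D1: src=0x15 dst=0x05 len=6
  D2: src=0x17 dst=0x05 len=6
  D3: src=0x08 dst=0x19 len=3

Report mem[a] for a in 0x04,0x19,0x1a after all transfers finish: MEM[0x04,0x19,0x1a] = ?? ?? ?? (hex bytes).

D0: mem[0x02..0x04] <- [b0 06 a8]
D1: mem[0x05..0x0a] <- [5c bc 46 68 00 2f]
D2: mem[0x05..0x0a] <- [46 68 00 2f 4b c7]
D3: mem[0x19..0x1b] <- [2f 4b c7]
query mem[0x04]=0xa8, mem[0x19]=0x2f, mem[0x1a]=0x4b

MEM[0x04,0x19,0x1a] = a8 2f 4b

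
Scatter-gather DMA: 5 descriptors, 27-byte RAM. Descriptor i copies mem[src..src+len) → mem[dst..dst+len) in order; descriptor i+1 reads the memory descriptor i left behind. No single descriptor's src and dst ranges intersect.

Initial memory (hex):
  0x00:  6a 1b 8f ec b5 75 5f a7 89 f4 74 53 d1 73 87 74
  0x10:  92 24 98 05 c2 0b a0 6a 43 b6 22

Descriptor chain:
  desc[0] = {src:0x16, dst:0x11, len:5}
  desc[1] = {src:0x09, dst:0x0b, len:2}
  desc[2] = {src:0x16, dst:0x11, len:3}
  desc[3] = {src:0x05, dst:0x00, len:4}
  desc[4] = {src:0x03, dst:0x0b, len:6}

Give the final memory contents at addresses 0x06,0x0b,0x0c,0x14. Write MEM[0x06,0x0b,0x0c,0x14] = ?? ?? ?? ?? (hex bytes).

MEM[0x06,0x0b,0x0c,0x14] = 5f 89 b5 b6

#0 dst[0x11+5] := {0xa0,0x6a,0x43,0xb6,0x22}
#1 dst[0x0b+2] := {0xf4,0x74}
#2 dst[0x11+3] := {0xa0,0x6a,0x43}
#3 dst[0x00+4] := {0x75,0x5f,0xa7,0x89}
#4 dst[0x0b+6] := {0x89,0xb5,0x75,0x5f,0xa7,0x89}
query mem[0x06]=0x5f, mem[0x0b]=0x89, mem[0x0c]=0xb5, mem[0x14]=0xb6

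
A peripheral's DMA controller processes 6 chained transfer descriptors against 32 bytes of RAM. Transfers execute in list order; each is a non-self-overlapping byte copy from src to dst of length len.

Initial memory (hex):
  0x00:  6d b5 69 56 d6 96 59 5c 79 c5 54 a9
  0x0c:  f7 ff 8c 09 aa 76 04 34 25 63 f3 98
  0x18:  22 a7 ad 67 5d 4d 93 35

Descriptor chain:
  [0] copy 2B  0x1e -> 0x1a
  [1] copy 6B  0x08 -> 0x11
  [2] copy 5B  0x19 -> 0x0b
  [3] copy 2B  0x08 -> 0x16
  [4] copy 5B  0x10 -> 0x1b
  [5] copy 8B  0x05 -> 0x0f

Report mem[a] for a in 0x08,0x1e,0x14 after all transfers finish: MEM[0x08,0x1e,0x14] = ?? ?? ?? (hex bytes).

D0: mem[0x1a..0x1b] <- [93 35]
D1: mem[0x11..0x16] <- [79 c5 54 a9 f7 ff]
D2: mem[0x0b..0x0f] <- [a7 93 35 5d 4d]
D3: mem[0x16..0x17] <- [79 c5]
D4: mem[0x1b..0x1f] <- [aa 79 c5 54 a9]
D5: mem[0x0f..0x16] <- [96 59 5c 79 c5 54 a7 93]
query mem[0x08]=0x79, mem[0x1e]=0x54, mem[0x14]=0x54

MEM[0x08,0x1e,0x14] = 79 54 54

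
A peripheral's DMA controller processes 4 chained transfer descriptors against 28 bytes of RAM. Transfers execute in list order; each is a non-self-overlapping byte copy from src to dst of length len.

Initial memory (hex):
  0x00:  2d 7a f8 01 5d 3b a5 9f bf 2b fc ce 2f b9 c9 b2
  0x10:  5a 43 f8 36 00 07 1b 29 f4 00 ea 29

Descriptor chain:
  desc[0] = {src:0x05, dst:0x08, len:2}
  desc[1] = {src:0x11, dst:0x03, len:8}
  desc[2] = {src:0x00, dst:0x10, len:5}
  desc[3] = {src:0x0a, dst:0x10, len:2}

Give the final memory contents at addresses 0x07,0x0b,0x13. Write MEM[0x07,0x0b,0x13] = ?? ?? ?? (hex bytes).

MEM[0x07,0x0b,0x13] = 07 ce 43

[0] 0x05->0x08 len=2 : 3b a5
[1] 0x11->0x03 len=8 : 43 f8 36 00 07 1b 29 f4
[2] 0x00->0x10 len=5 : 2d 7a f8 43 f8
[3] 0x0a->0x10 len=2 : f4 ce
query mem[0x07]=0x07, mem[0x0b]=0xce, mem[0x13]=0x43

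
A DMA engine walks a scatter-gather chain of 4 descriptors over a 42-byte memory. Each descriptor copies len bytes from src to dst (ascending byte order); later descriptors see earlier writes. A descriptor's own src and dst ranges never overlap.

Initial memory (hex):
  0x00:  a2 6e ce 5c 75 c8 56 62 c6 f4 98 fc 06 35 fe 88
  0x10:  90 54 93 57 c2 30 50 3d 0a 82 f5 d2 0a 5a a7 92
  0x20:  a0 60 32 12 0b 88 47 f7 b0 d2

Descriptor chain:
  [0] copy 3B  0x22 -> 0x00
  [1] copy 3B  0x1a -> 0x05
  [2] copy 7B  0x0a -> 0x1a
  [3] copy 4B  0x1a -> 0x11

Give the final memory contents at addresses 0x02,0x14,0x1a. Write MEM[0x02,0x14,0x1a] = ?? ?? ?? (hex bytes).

#0 dst[0x00+3] := {0x32,0x12,0x0b}
#1 dst[0x05+3] := {0xf5,0xd2,0x0a}
#2 dst[0x1a+7] := {0x98,0xfc,0x06,0x35,0xfe,0x88,0x90}
#3 dst[0x11+4] := {0x98,0xfc,0x06,0x35}
query mem[0x02]=0x0b, mem[0x14]=0x35, mem[0x1a]=0x98

MEM[0x02,0x14,0x1a] = 0b 35 98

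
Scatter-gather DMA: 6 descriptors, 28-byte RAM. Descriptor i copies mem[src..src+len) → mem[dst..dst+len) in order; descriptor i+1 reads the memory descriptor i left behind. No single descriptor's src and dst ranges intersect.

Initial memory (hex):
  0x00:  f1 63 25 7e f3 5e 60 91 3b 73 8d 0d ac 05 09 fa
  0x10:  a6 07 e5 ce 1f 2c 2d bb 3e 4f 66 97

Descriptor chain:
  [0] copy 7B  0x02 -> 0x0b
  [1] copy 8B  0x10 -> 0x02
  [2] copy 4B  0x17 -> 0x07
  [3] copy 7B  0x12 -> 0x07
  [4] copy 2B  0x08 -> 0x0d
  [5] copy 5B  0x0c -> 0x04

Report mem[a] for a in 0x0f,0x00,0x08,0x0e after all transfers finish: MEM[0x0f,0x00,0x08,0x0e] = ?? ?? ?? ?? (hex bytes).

MEM[0x0f,0x00,0x08,0x0e] = 60 f1 91 1f

[0] 0x02->0x0b len=7 : 25 7e f3 5e 60 91 3b
[1] 0x10->0x02 len=8 : 91 3b e5 ce 1f 2c 2d bb
[2] 0x17->0x07 len=4 : bb 3e 4f 66
[3] 0x12->0x07 len=7 : e5 ce 1f 2c 2d bb 3e
[4] 0x08->0x0d len=2 : ce 1f
[5] 0x0c->0x04 len=5 : bb ce 1f 60 91
query mem[0x0f]=0x60, mem[0x00]=0xf1, mem[0x08]=0x91, mem[0x0e]=0x1f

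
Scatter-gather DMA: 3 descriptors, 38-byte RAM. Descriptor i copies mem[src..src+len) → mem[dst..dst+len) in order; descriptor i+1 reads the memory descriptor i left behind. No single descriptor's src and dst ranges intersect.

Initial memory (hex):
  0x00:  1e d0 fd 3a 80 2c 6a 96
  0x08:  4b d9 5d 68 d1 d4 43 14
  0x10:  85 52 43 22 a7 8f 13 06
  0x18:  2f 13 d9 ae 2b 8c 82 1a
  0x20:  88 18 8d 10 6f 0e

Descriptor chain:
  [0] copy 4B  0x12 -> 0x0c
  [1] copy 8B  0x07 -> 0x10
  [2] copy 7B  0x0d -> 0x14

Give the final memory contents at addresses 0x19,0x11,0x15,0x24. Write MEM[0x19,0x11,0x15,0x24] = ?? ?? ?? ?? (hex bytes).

[0] 0x12->0x0c len=4 : 43 22 a7 8f
[1] 0x07->0x10 len=8 : 96 4b d9 5d 68 43 22 a7
[2] 0x0d->0x14 len=7 : 22 a7 8f 96 4b d9 5d
query mem[0x19]=0xd9, mem[0x11]=0x4b, mem[0x15]=0xa7, mem[0x24]=0x6f

MEM[0x19,0x11,0x15,0x24] = d9 4b a7 6f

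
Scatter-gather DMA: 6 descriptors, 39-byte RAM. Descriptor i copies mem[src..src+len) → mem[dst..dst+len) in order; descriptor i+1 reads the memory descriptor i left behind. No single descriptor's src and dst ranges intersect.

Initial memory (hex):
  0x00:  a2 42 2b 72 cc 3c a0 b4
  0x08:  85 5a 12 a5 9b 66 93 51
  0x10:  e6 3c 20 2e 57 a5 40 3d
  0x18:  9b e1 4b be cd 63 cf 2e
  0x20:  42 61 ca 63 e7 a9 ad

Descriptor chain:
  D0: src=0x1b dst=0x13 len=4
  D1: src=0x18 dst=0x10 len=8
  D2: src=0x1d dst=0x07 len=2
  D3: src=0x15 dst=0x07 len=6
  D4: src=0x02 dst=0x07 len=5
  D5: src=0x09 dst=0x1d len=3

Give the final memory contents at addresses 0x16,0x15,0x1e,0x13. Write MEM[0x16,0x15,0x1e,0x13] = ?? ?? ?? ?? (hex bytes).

#0 dst[0x13+4] := {0xbe,0xcd,0x63,0xcf}
#1 dst[0x10+8] := {0x9b,0xe1,0x4b,0xbe,0xcd,0x63,0xcf,0x2e}
#2 dst[0x07+2] := {0x63,0xcf}
#3 dst[0x07+6] := {0x63,0xcf,0x2e,0x9b,0xe1,0x4b}
#4 dst[0x07+5] := {0x2b,0x72,0xcc,0x3c,0xa0}
#5 dst[0x1d+3] := {0xcc,0x3c,0xa0}
query mem[0x16]=0xcf, mem[0x15]=0x63, mem[0x1e]=0x3c, mem[0x13]=0xbe

MEM[0x16,0x15,0x1e,0x13] = cf 63 3c be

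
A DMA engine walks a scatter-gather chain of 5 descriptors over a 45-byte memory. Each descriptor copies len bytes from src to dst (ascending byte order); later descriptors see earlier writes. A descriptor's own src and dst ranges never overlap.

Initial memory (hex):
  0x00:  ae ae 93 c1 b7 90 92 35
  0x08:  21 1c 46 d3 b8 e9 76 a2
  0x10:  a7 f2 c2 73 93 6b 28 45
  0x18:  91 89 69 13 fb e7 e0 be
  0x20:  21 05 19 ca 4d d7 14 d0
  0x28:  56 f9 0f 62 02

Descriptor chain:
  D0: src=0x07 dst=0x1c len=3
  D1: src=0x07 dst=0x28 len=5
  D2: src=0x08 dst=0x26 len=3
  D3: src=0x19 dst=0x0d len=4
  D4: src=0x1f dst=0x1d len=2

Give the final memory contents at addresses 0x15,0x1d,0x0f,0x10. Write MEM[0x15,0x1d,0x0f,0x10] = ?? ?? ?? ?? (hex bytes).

#0 dst[0x1c+3] := {0x35,0x21,0x1c}
#1 dst[0x28+5] := {0x35,0x21,0x1c,0x46,0xd3}
#2 dst[0x26+3] := {0x21,0x1c,0x46}
#3 dst[0x0d+4] := {0x89,0x69,0x13,0x35}
#4 dst[0x1d+2] := {0xbe,0x21}
query mem[0x15]=0x6b, mem[0x1d]=0xbe, mem[0x0f]=0x13, mem[0x10]=0x35

MEM[0x15,0x1d,0x0f,0x10] = 6b be 13 35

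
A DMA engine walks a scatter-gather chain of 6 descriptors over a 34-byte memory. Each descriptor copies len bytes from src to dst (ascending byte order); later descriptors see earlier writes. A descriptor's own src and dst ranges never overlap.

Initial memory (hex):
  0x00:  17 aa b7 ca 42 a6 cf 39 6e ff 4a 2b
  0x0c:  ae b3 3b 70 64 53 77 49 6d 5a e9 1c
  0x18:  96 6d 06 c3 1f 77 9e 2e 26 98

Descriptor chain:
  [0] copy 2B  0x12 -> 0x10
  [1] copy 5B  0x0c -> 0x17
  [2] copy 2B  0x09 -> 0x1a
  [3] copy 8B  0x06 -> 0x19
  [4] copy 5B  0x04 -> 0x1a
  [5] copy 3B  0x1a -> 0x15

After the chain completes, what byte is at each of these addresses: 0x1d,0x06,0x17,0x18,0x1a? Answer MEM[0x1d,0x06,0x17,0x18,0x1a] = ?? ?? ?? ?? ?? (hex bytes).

  after D0: wrote 2B at 0x10 = 7749
  after D1: wrote 5B at 0x17 = aeb33b7077
  after D2: wrote 2B at 0x1a = ff4a
  after D3: wrote 8B at 0x19 = cf396eff4a2baeb3
  after D4: wrote 5B at 0x1a = 42a6cf396e
  after D5: wrote 3B at 0x15 = 42a6cf
query mem[0x1d]=0x39, mem[0x06]=0xcf, mem[0x17]=0xcf, mem[0x18]=0xb3, mem[0x1a]=0x42

MEM[0x1d,0x06,0x17,0x18,0x1a] = 39 cf cf b3 42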